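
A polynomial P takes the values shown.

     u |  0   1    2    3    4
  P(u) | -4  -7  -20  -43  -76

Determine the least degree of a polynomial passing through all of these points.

2

Forward differences of the values at u = 0, 1, 2, 3, 4:
  P  : -4  -7  -20  -43  -76
  Δ  : -3  -13  -23  -33
  Δ^2: -10  -10  -10
  Δ^3: 0  0
  Δ^4: 0
The second differences are constant (-10) and nonzero, while all higher differences vanish, so the minimal degree is 2.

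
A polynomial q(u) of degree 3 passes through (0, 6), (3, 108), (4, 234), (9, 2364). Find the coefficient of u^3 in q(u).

3

Write q(u) = au^3 + bu^2 + cu + d. Substituting each data point gives a linear system:
  d = 6
  27a + 9b + 3c + d = 108
  64a + 16b + 4c + d = 234
  729a + 81b + 9c + d = 2364
Solving the system yields a = 3, b = 2, c = 1, d = 6.
So q(u) = 3u³ + 2u² + u + 6.
The leading coefficient is 3.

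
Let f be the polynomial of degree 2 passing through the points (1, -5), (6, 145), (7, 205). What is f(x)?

Using the Lagrange interpolation formula with nodes 1, 6, 7:
  L_0(x) = (x - 6)(x - 7) / 30
  L_1(x) = (x - 1)(x - 7) / -5
  L_2(x) = (x - 1)(x - 6) / 6
Then f(x) = -5·L_0(x) + 145·L_1(x) + 205·L_2(x).
Expanding and collecting terms gives f(x) = 5x^2 - 5x - 5.
Check: f(7) = 205. ✓

f(x) = 5x^2 - 5x - 5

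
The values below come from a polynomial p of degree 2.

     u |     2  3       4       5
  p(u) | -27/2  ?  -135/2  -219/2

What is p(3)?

-71/2

The 3 known points determine the degree-2 polynomial uniquely.
Write p(u) = au^2 + bu + c. Substituting each data point gives a linear system:
  4a + 2b + c = -27/2
  16a + 4b + c = -135/2
  25a + 5b + c = -219/2
Solving the system yields a = -5, b = 3, c = 1/2.
So p(u) = -5u² + 3u + 1/2.
Then p(3) = -71/2.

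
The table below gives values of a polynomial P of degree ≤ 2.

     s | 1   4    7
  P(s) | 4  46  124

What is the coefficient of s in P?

Write P(s) = as^2 + bs + c. Substituting each data point gives a linear system:
  a + b + c = 4
  16a + 4b + c = 46
  49a + 7b + c = 124
Solving the system yields a = 2, b = 4, c = -2.
So P(s) = 2s^2 + 4s - 2.
The coefficient of s is 4.

4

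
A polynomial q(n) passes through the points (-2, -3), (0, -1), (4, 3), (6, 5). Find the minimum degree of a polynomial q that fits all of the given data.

1

Divided differences on the nodes -2, 0, 4, 6:
  order 0: -3  -1  3  5
  order 1: 1  1  1
  order 2: 0  0
  order 3: 0
The order-1 divided differences are all 1 (nonzero) and every higher order vanishes, so the data lies on a polynomial of degree exactly 1.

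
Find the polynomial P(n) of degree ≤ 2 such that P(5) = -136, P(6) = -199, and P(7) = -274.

P(n) = -6n^2 + 3n - 1

Write P(n) = an^2 + bn + c. Substituting each data point gives a linear system:
  25a + 5b + c = -136
  36a + 6b + c = -199
  49a + 7b + c = -274
Solving the system yields a = -6, b = 3, c = -1.
So P(n) = -6n^2 + 3n - 1.
Check: P(7) = -274. ✓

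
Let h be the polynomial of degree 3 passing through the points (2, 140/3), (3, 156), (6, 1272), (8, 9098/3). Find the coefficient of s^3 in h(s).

6

Write h(s) = as^3 + bs^2 + cs + d. Substituting each data point gives a linear system:
  8a + 4b + 2c + d = 140/3
  27a + 9b + 3c + d = 156
  216a + 36b + 6c + d = 1272
  512a + 64b + 8c + d = 9098/3
Solving the system yields a = 6, b = -1/3, c = -3, d = 6.
So h(s) = 6s^3 - (1/3)s^2 - 3s + 6.
The leading coefficient is 6.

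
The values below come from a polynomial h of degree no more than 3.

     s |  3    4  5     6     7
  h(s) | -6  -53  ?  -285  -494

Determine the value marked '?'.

-142

The 4 known points determine the degree-3 polynomial uniquely.
Write h(s) = as^3 + bs^2 + cs + d. Substituting each data point gives a linear system:
  27a + 9b + 3c + d = -6
  64a + 16b + 4c + d = -53
  216a + 36b + 6c + d = -285
  343a + 49b + 7c + d = -494
Solving the system yields a = -2, b = 3, c = 6, d = 3.
So h(s) = -2s^3 + 3s^2 + 6s + 3.
Then h(5) = -142.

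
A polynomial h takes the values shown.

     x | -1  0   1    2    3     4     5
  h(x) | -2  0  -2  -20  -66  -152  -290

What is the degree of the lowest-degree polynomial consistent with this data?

Forward differences of the values at x = -1, 0, 1, 2, 3, 4, 5:
  h  : -2  0  -2  -20  -66  -152  -290
  Δ  : 2  -2  -18  -46  -86  -138
  Δ^2: -4  -16  -28  -40  -52
  Δ^3: -12  -12  -12  -12
  Δ^4: 0  0  0
  Δ^5: 0  0
  Δ^6: 0
The third differences are constant (-12) and nonzero, while all higher differences vanish, so the minimal degree is 3.

3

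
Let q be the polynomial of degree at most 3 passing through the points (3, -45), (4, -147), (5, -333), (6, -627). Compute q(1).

Forward differences of the values at n = 3, 4, 5, 6:
  q  : -45  -147  -333  -627
  Δ  : -102  -186  -294
  Δ^2: -84  -108
  Δ^3: -24
The third differences are constant, confirming degree 3.
Interpolating (Newton forward form) and evaluating at n = 1 gives q(1) = 3.

3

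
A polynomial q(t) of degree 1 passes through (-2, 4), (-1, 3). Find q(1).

Write q(t) = at + b. Substituting each data point gives a linear system:
  -2a + b = 4
  -a + b = 3
Solving the system yields a = -1, b = 2.
So q(t) = -t + 2.
Then q(1) = 1.

1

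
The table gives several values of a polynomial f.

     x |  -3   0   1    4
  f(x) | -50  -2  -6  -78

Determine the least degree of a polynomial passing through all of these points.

2

Divided differences on the nodes -3, 0, 1, 4:
  order 0: -50  -2  -6  -78
  order 1: 16  -4  -24
  order 2: -5  -5
  order 3: 0
The order-2 divided differences are all -5 (nonzero) and every higher order vanishes, so the data lies on a polynomial of degree exactly 2.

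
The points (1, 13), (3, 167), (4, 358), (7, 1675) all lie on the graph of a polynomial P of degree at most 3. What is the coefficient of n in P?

Write P(n) = an^3 + bn^2 + cn + d. Substituting each data point gives a linear system:
  a + b + c + d = 13
  27a + 9b + 3c + d = 167
  64a + 16b + 4c + d = 358
  343a + 49b + 7c + d = 1675
Solving the system yields a = 4, b = 6, c = 1, d = 2.
So P(n) = 4n^3 + 6n^2 + n + 2.
The coefficient of n is 1.

1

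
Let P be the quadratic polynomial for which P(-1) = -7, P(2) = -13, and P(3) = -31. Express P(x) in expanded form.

P(x) = -4x^2 + 2x - 1

Write P(x) = ax^2 + bx + c. Substituting each data point gives a linear system:
  a - b + c = -7
  4a + 2b + c = -13
  9a + 3b + c = -31
Solving the system yields a = -4, b = 2, c = -1.
So P(x) = -4x² + 2x - 1.
Check: P(2) = -13. ✓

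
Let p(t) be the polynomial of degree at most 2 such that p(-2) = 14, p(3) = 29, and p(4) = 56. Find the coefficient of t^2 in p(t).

4

Write p(t) = at^2 + bt + c. Substituting each data point gives a linear system:
  4a - 2b + c = 14
  9a + 3b + c = 29
  16a + 4b + c = 56
Solving the system yields a = 4, b = -1, c = -4.
So p(t) = 4t² - t - 4.
The leading coefficient is 4.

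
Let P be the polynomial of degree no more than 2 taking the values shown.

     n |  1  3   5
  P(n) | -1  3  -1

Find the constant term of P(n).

-6

Write P(n) = an^2 + bn + c. Substituting each data point gives a linear system:
  a + b + c = -1
  9a + 3b + c = 3
  25a + 5b + c = -1
Solving the system yields a = -1, b = 6, c = -6.
So P(n) = -n² + 6n - 6.
The constant term is -6.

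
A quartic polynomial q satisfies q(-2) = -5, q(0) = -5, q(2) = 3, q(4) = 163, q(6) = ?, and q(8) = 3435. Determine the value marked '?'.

The 5 known points determine the degree-4 polynomial uniquely.
Write q(t) = at^4 + bt^3 + ct^2 + dt + e. Substituting each data point gives a linear system:
  16a - 8b + 4c - 2d + e = -5
  e = -5
  16a + 8b + 4c + 2d + e = 3
  256a + 64b + 16c + 4d + e = 163
  4096a + 512b + 64c + 8d + e = 3435
Solving the system yields a = 1, b = -1, c = -3, d = 6, e = -5.
So q(t) = t⁴ - t³ - 3t² + 6t - 5.
Then q(6) = 1003.

1003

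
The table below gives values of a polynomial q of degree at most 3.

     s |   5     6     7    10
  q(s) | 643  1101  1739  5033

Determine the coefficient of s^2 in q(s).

0

Write q(s) = as^3 + bs^2 + cs + d. Substituting each data point gives a linear system:
  125a + 25b + 5c + d = 643
  216a + 36b + 6c + d = 1101
  343a + 49b + 7c + d = 1739
  1000a + 100b + 10c + d = 5033
Solving the system yields a = 5, b = 0, c = 3, d = 3.
So q(s) = 5s^3 + 3s + 3.
The coefficient of s^2 is 0.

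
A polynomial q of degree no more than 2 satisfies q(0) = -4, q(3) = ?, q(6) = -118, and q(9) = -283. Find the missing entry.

On equispaced nodes a degree-2 polynomial has vanishing third forward difference, so
  - q(0) + 3·q(3) - 3·q(6) + q(9) = 0.
Substituting the known values and solving for q(3):
  3·q(3) = -75
  q(3) = -25.

-25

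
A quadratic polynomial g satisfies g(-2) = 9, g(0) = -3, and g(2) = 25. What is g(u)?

g(u) = 5u^2 + 4u - 3

Write g(u) = au^2 + bu + c. Substituting each data point gives a linear system:
  4a - 2b + c = 9
  c = -3
  4a + 2b + c = 25
Solving the system yields a = 5, b = 4, c = -3.
So g(u) = 5u^2 + 4u - 3.
Check: g(2) = 25. ✓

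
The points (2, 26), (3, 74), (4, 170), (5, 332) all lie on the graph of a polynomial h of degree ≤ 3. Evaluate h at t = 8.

Using the Lagrange interpolation formula with nodes 2, 3, 4, 5:
  L_0(t) = (t - 3)(t - 4)(t - 5) / -6
  L_1(t) = (t - 2)(t - 4)(t - 5) / 2
  L_2(t) = (t - 2)(t - 3)(t - 5) / -2
  L_3(t) = (t - 2)(t - 3)(t - 4) / 6
Then h(t) = 26·L_0(t) + 74·L_1(t) + 170·L_2(t) + 332·L_3(t).
Expanding and collecting terms gives h(t) = 3t^3 - 3t^2 + 6t + 2.
Evaluating at t = 8: h(8) = 1394.

1394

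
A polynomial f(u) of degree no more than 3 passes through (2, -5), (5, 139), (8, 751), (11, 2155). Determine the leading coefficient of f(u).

2

Write f(u) = au^3 + bu^2 + cu + d. Substituting each data point gives a linear system:
  8a + 4b + 2c + d = -5
  125a + 25b + 5c + d = 139
  512a + 64b + 8c + d = 751
  1331a + 121b + 11c + d = 2155
Solving the system yields a = 2, b = -4, c = -2, d = -1.
So f(u) = 2u^3 - 4u^2 - 2u - 1.
The leading coefficient is 2.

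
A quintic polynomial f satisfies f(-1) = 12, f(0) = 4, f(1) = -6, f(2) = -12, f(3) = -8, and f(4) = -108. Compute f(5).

Forward differences of the values at x = -1, 0, 1, 2, 3, 4:
  f  : 12  4  -6  -12  -8  -108
  Δ  : -8  -10  -6  4  -100
  Δ^2: -2  4  10  -104
  Δ^3: 6  6  -114
  Δ^4: 0  -120
  Δ^5: -120
The fifth differences are constant, confirming degree 5.
Interpolating (Newton forward form) and evaluating at x = 5 gives f(5) = -666.

-666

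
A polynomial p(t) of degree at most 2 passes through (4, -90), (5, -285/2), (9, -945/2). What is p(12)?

Write p(t) = at^2 + bt + c. Substituting each data point gives a linear system:
  16a + 4b + c = -90
  25a + 5b + c = -285/2
  81a + 9b + c = -945/2
Solving the system yields a = -6, b = 3/2, c = 0.
So p(t) = -6t² + (3/2)t.
Then p(12) = -846.

-846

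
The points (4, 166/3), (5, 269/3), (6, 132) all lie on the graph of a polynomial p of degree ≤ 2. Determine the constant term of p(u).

Write p(u) = au^2 + bu + c. Substituting each data point gives a linear system:
  16a + 4b + c = 166/3
  25a + 5b + c = 269/3
  36a + 6b + c = 132
Solving the system yields a = 4, b = -5/3, c = -2.
So p(u) = 4u^2 - (5/3)u - 2.
The constant term is -2.

-2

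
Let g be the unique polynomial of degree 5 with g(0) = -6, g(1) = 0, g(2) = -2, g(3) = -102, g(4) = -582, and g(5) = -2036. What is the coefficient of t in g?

Write g(t) = at^5 + bt^4 + ct^3 + dt^2 + et + k. Substituting each data point gives a linear system:
  k = -6
  a + b + c + d + e + k = 0
  32a + 16b + 8c + 4d + 2e + k = -2
  243a + 81b + 27c + 9d + 3e + k = -102
  1024a + 256b + 64c + 16d + 4e + k = -582
  3125a + 625b + 125c + 25d + 5e + k = -2036
Solving the system yields a = -1, b = 2, c = -2, d = 3, e = 4, k = -6.
So g(t) = -t⁵ + 2t⁴ - 2t³ + 3t² + 4t - 6.
The coefficient of t is 4.

4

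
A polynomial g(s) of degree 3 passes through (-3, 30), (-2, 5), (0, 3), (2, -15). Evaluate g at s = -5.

Write g(s) = as^3 + bs^2 + cs + d. Substituting each data point gives a linear system:
  -27a + 9b - 3c + d = 30
  -8a + 4b - 2c + d = 5
  d = 3
  8a + 4b + 2c + d = -15
Solving the system yields a = -2, b = -2, c = 3, d = 3.
So g(s) = -2s³ - 2s² + 3s + 3.
Then g(-5) = 188.

188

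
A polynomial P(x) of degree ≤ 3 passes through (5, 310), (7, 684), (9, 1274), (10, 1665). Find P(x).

Write P(x) = ax^3 + bx^2 + cx + d. Substituting each data point gives a linear system:
  125a + 25b + 5c + d = 310
  343a + 49b + 7c + d = 684
  729a + 81b + 9c + d = 1274
  1000a + 100b + 10c + d = 1665
Solving the system yields a = 1, b = 6, c = 6, d = 5.
So P(x) = x^3 + 6x^2 + 6x + 5.
Check: P(7) = 684. ✓

P(x) = x^3 + 6x^2 + 6x + 5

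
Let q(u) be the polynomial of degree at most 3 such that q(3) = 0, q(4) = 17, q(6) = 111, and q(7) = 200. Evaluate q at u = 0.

Write q(u) = au^3 + bu^2 + cu + d. Substituting each data point gives a linear system:
  27a + 9b + 3c + d = 0
  64a + 16b + 4c + d = 17
  216a + 36b + 6c + d = 111
  343a + 49b + 7c + d = 200
Solving the system yields a = 1, b = -3, c = 1, d = -3.
So q(u) = u³ - 3u² + u - 3.
Then q(0) = -3.

-3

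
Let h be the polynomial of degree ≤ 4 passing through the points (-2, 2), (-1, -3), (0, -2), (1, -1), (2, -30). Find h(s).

h(s) = -s^4 - 3s^3 + s^2 + 4s - 2

Using the Lagrange interpolation formula with nodes -2, -1, 0, 1, 2:
  L_0(s) = (s + 1)s(s - 1)(s - 2) / 24
  L_1(s) = (s + 2)s(s - 1)(s - 2) / -6
  L_2(s) = (s + 2)(s + 1)(s - 1)(s - 2) / 4
  L_3(s) = (s + 2)(s + 1)s(s - 2) / -6
  L_4(s) = (s + 2)(s + 1)s(s - 1) / 24
Then h(s) = 2·L_0(s) - 3·L_1(s) - 2·L_2(s) - 1·L_3(s) - 30·L_4(s).
Expanding and collecting terms gives h(s) = -s⁴ - 3s³ + s² + 4s - 2.
Check: h(-2) = 2. ✓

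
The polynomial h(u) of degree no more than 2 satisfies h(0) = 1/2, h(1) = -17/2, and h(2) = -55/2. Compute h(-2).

-23/2

Write h(u) = au^2 + bu + c. Substituting each data point gives a linear system:
  c = 1/2
  a + b + c = -17/2
  4a + 2b + c = -55/2
Solving the system yields a = -5, b = -4, c = 1/2.
So h(u) = -5u^2 - 4u + 1/2.
Then h(-2) = -23/2.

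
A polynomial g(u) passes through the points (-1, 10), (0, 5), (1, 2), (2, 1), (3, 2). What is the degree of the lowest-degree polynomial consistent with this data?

Forward differences of the values at u = -1, 0, 1, 2, 3:
  g  : 10  5  2  1  2
  Δ  : -5  -3  -1  1
  Δ^2: 2  2  2
  Δ^3: 0  0
  Δ^4: 0
The second differences are constant (2) and nonzero, while all higher differences vanish, so the minimal degree is 2.

2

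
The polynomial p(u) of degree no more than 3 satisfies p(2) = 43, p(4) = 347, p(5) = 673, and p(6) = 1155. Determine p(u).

p(u) = 5u^3 + 3u^2 - 6u + 3

Write p(u) = au^3 + bu^2 + cu + d. Substituting each data point gives a linear system:
  8a + 4b + 2c + d = 43
  64a + 16b + 4c + d = 347
  125a + 25b + 5c + d = 673
  216a + 36b + 6c + d = 1155
Solving the system yields a = 5, b = 3, c = -6, d = 3.
So p(u) = 5u^3 + 3u^2 - 6u + 3.
Check: p(2) = 43. ✓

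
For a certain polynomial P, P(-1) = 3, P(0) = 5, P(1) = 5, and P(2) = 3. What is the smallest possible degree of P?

Forward differences of the values at s = -1, 0, 1, 2:
  P  : 3  5  5  3
  Δ  : 2  0  -2
  Δ^2: -2  -2
  Δ^3: 0
The second differences are constant (-2) and nonzero, while all higher differences vanish, so the minimal degree is 2.

2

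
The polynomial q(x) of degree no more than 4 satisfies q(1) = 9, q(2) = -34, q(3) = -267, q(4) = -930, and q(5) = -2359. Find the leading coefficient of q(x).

-4

Write q(x) = ax^4 + bx^3 + cx^2 + dx + e. Substituting each data point gives a linear system:
  a + b + c + d + e = 9
  16a + 8b + 4c + 2d + e = -34
  81a + 27b + 9c + 3d + e = -267
  256a + 64b + 16c + 4d + e = -930
  625a + 125b + 25c + 5d + e = -2359
Solving the system yields a = -4, b = 0, c = 5, d = 2, e = 6.
So q(x) = -4x⁴ + 5x² + 2x + 6.
The leading coefficient is -4.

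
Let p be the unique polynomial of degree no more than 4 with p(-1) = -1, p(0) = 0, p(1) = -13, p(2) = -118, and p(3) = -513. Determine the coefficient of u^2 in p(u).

-2

Write p(u) = au^4 + bu^3 + cu^2 + du + e. Substituting each data point gives a linear system:
  a - b + c - d + e = -1
  e = 0
  a + b + c + d + e = -13
  16a + 8b + 4c + 2d + e = -118
  81a + 27b + 9c + 3d + e = -513
Solving the system yields a = -5, b = -3, c = -2, d = -3, e = 0.
So p(u) = -5u^4 - 3u^3 - 2u^2 - 3u.
The coefficient of u^2 is -2.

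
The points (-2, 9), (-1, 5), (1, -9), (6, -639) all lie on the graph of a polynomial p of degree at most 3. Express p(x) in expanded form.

Write p(x) = ax^3 + bx^2 + cx + d. Substituting each data point gives a linear system:
  -8a + 4b - 2c + d = 9
  -a + b - c + d = 5
  a + b + c + d = -9
  216a + 36b + 6c + d = -639
Solving the system yields a = -2, b = -5, c = -5, d = 3.
So p(x) = -2x^3 - 5x^2 - 5x + 3.
Check: p(-1) = 5. ✓

p(x) = -2x^3 - 5x^2 - 5x + 3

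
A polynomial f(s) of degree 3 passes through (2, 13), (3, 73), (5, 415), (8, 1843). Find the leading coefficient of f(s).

Write f(s) = as^3 + bs^2 + cs + d. Substituting each data point gives a linear system:
  8a + 4b + 2c + d = 13
  27a + 9b + 3c + d = 73
  125a + 25b + 5c + d = 415
  512a + 64b + 8c + d = 1843
Solving the system yields a = 4, b = -3, c = -1, d = -5.
So f(s) = 4s^3 - 3s^2 - s - 5.
The leading coefficient is 4.

4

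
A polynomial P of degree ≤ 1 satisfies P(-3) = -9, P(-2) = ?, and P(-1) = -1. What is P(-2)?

-5

On equispaced nodes a degree-1 polynomial has vanishing second forward difference, so
  P(-3) - 2·P(-2) + P(-1) = 0.
Substituting the known values and solving for P(-2):
  -2·P(-2) = 10
  P(-2) = -5.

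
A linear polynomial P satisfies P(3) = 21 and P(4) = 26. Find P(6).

36

Write P(s) = as + b. Substituting each data point gives a linear system:
  3a + b = 21
  4a + b = 26
Solving the system yields a = 5, b = 6.
So P(s) = 5s + 6.
Then P(6) = 36.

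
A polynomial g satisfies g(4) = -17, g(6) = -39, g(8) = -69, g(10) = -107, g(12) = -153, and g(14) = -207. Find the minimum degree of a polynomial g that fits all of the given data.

2

Forward differences of the values at u = 4, 6, 8, 10, 12, 14:
  g  : -17  -39  -69  -107  -153  -207
  Δ  : -22  -30  -38  -46  -54
  Δ^2: -8  -8  -8  -8
  Δ^3: 0  0  0
  Δ^4: 0  0
  Δ^5: 0
The second differences are constant (-8) and nonzero, while all higher differences vanish, so the minimal degree is 2.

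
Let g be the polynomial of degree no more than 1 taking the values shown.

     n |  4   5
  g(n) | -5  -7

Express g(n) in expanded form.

g(n) = -2n + 3

Write g(n) = an + b. Substituting each data point gives a linear system:
  4a + b = -5
  5a + b = -7
Solving the system yields a = -2, b = 3.
So g(n) = -2n + 3.
Check: g(5) = -7. ✓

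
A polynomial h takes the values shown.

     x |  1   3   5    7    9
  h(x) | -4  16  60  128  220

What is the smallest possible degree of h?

Forward differences of the values at x = 1, 3, 5, 7, 9:
  h  : -4  16  60  128  220
  Δ  : 20  44  68  92
  Δ^2: 24  24  24
  Δ^3: 0  0
  Δ^4: 0
The second differences are constant (24) and nonzero, while all higher differences vanish, so the minimal degree is 2.

2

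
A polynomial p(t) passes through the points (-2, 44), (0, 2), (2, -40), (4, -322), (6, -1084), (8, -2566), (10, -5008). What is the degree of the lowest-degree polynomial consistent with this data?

Forward differences of the values at t = -2, 0, 2, 4, 6, 8, 10:
  p  : 44  2  -40  -322  -1084  -2566  -5008
  Δ  : -42  -42  -282  -762  -1482  -2442
  Δ^2: 0  -240  -480  -720  -960
  Δ^3: -240  -240  -240  -240
  Δ^4: 0  0  0
  Δ^5: 0  0
  Δ^6: 0
The third differences are constant (-240) and nonzero, while all higher differences vanish, so the minimal degree is 3.

3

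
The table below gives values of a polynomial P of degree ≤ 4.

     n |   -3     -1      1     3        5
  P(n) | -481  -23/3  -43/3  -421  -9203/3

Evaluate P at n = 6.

Using the Lagrange interpolation formula with nodes -3, -1, 1, 3, 5:
  L_0(n) = (n + 1)(n - 1)(n - 3)(n - 5) / 384
  L_1(n) = (n + 3)(n - 1)(n - 3)(n - 5) / -96
  L_2(n) = (n + 3)(n + 1)(n - 3)(n - 5) / 64
  L_3(n) = (n + 3)(n + 1)(n - 1)(n - 5) / -96
  L_4(n) = (n + 3)(n + 1)(n - 1)(n - 3) / 384
Then P(n) = -481·L_0(n) - 23/3·L_1(n) - 43/3·L_2(n) - 421·L_3(n) - 9203/3·L_4(n).
Expanding and collecting terms gives P(n) = -5n^4 + (5/3)n^3 - 5n^2 - 5n - 1.
Evaluating at n = 6: P(6) = -6331.

-6331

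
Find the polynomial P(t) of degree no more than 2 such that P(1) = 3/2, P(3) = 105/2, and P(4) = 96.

P(t) = 6t^2 + (3/2)t - 6

Using the Lagrange interpolation formula with nodes 1, 3, 4:
  L_0(t) = (t - 3)(t - 4) / 6
  L_1(t) = (t - 1)(t - 4) / -2
  L_2(t) = (t - 1)(t - 3) / 3
Then P(t) = 3/2·L_0(t) + 105/2·L_1(t) + 96·L_2(t).
Expanding and collecting terms gives P(t) = 6t^2 + (3/2)t - 6.
Check: P(3) = 105/2. ✓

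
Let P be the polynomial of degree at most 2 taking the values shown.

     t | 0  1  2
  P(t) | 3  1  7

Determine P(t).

Using the Lagrange interpolation formula with nodes 0, 1, 2:
  L_0(t) = (t - 1)(t - 2) / 2
  L_1(t) = t(t - 2) / -1
  L_2(t) = t(t - 1) / 2
Then P(t) = 3·L_0(t) + 1·L_1(t) + 7·L_2(t).
Expanding and collecting terms gives P(t) = 4t^2 - 6t + 3.
Check: P(0) = 3. ✓

P(t) = 4t^2 - 6t + 3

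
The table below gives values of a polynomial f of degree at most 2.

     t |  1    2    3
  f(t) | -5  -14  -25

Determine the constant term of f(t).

2

Write f(t) = at^2 + bt + c. Substituting each data point gives a linear system:
  a + b + c = -5
  4a + 2b + c = -14
  9a + 3b + c = -25
Solving the system yields a = -1, b = -6, c = 2.
So f(t) = -t² - 6t + 2.
The constant term is 2.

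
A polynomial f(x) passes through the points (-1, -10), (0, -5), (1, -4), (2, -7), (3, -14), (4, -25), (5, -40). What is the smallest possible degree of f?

2

Forward differences of the values at x = -1, 0, 1, 2, 3, 4, 5:
  f  : -10  -5  -4  -7  -14  -25  -40
  Δ  : 5  1  -3  -7  -11  -15
  Δ^2: -4  -4  -4  -4  -4
  Δ^3: 0  0  0  0
  Δ^4: 0  0  0
  Δ^5: 0  0
  Δ^6: 0
The second differences are constant (-4) and nonzero, while all higher differences vanish, so the minimal degree is 2.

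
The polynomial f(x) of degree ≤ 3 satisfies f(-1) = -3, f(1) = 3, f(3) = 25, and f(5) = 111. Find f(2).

Forward differences of the values at x = -1, 1, 3, 5:
  f  : -3  3  25  111
  Δ  : 6  22  86
  Δ^2: 16  64
  Δ^3: 48
The third differences are constant, confirming degree 3.
Interpolating (Newton forward form) and evaluating at x = 2 gives f(2) = 9.

9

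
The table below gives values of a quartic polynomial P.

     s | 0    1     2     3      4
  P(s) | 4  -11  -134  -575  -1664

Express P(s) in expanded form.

Write P(s) = as^4 + bs^3 + cs^2 + ds + e. Substituting each data point gives a linear system:
  e = 4
  a + b + c + d + e = -11
  16a + 8b + 4c + 2d + e = -134
  81a + 27b + 9c + 3d + e = -575
  256a + 64b + 16c + 4d + e = -1664
Solving the system yields a = -5, b = -5, c = -4, d = -1, e = 4.
So P(s) = -5s^4 - 5s^3 - 4s^2 - s + 4.
Check: P(1) = -11. ✓

P(s) = -5s^4 - 5s^3 - 4s^2 - s + 4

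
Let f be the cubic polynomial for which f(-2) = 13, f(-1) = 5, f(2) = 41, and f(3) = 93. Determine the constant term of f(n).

3

Write f(n) = an^3 + bn^2 + cn + d. Substituting each data point gives a linear system:
  -8a + 4b - 2c + d = 13
  -a + b - c + d = 5
  8a + 4b + 2c + d = 41
  27a + 9b + 3c + d = 93
Solving the system yields a = 1, b = 6, c = 3, d = 3.
So f(n) = n³ + 6n² + 3n + 3.
The constant term is 3.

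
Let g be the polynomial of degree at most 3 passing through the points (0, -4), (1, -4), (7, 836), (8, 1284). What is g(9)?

Using the Lagrange interpolation formula with nodes 0, 1, 7, 8:
  L_0(s) = (s - 1)(s - 7)(s - 8) / -56
  L_1(s) = s(s - 7)(s - 8) / 42
  L_2(s) = s(s - 1)(s - 8) / -42
  L_3(s) = s(s - 1)(s - 7) / 56
Then g(s) = -4·L_0(s) - 4·L_1(s) + 836·L_2(s) + 1284·L_3(s).
Expanding and collecting terms gives g(s) = 3s^3 - 4s^2 + s - 4.
Evaluating at s = 9: g(9) = 1868.

1868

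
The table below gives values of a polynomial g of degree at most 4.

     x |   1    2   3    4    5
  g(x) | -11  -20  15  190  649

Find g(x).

Write g(x) = ax^4 + bx^3 + cx^2 + dx + e. Substituting each data point gives a linear system:
  a + b + c + d + e = -11
  16a + 8b + 4c + 2d + e = -20
  81a + 27b + 9c + 3d + e = 15
  256a + 64b + 16c + 4d + e = 190
  625a + 125b + 25c + 5d + e = 649
Solving the system yields a = 2, b = -4, c = -4, d = 1, e = -6.
So g(x) = 2x^4 - 4x^3 - 4x^2 + x - 6.
Check: g(4) = 190. ✓

g(x) = 2x^4 - 4x^3 - 4x^2 + x - 6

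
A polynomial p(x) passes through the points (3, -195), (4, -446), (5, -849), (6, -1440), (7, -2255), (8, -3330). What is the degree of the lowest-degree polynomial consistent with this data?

Forward differences of the values at x = 3, 4, 5, 6, 7, 8:
  p  : -195  -446  -849  -1440  -2255  -3330
  Δ  : -251  -403  -591  -815  -1075
  Δ^2: -152  -188  -224  -260
  Δ^3: -36  -36  -36
  Δ^4: 0  0
  Δ^5: 0
The third differences are constant (-36) and nonzero, while all higher differences vanish, so the minimal degree is 3.

3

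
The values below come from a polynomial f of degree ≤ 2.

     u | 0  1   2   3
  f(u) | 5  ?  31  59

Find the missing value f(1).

On equispaced nodes a degree-2 polynomial has vanishing third forward difference, so
  - f(0) + 3·f(1) - 3·f(2) + f(3) = 0.
Substituting the known values and solving for f(1):
  3·f(1) = 39
  f(1) = 13.

13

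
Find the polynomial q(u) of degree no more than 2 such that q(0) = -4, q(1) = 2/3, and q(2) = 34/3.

Write q(u) = au^2 + bu + c. Substituting each data point gives a linear system:
  c = -4
  a + b + c = 2/3
  4a + 2b + c = 34/3
Solving the system yields a = 3, b = 5/3, c = -4.
So q(u) = 3u^2 + (5/3)u - 4.
Check: q(2) = 34/3. ✓

q(u) = 3u^2 + (5/3)u - 4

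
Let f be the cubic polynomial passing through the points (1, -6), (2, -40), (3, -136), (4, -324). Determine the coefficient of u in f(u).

4

Write f(u) = au^3 + bu^2 + cu + d. Substituting each data point gives a linear system:
  a + b + c + d = -6
  8a + 4b + 2c + d = -40
  27a + 9b + 3c + d = -136
  64a + 16b + 4c + d = -324
Solving the system yields a = -5, b = -1, c = 4, d = -4.
So f(u) = -5u³ - u² + 4u - 4.
The coefficient of u is 4.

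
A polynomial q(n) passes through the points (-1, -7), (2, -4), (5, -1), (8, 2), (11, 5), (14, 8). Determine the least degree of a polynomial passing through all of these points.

Forward differences of the values at n = -1, 2, 5, 8, 11, 14:
  q  : -7  -4  -1  2  5  8
  Δ  : 3  3  3  3  3
  Δ^2: 0  0  0  0
  Δ^3: 0  0  0
  Δ^4: 0  0
  Δ^5: 0
The first differences are constant (3) and nonzero, while all higher differences vanish, so the minimal degree is 1.

1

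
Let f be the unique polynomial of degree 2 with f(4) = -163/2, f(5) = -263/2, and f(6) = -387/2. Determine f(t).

f(t) = -6t^2 + 4t - 3/2

Write f(t) = at^2 + bt + c. Substituting each data point gives a linear system:
  16a + 4b + c = -163/2
  25a + 5b + c = -263/2
  36a + 6b + c = -387/2
Solving the system yields a = -6, b = 4, c = -3/2.
So f(t) = -6t^2 + 4t - 3/2.
Check: f(4) = -163/2. ✓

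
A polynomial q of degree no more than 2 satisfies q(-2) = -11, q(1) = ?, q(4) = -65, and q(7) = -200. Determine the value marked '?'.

The 3 known points determine the degree-2 polynomial uniquely.
Write q(s) = as^2 + bs + c. Substituting each data point gives a linear system:
  4a - 2b + c = -11
  16a + 4b + c = -65
  49a + 7b + c = -200
Solving the system yields a = -4, b = -1, c = 3.
So q(s) = -4s^2 - s + 3.
Then q(1) = -2.

-2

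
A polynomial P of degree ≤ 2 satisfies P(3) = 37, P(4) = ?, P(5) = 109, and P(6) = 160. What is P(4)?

68

On equispaced nodes a degree-2 polynomial has vanishing third forward difference, so
  - P(3) + 3·P(4) - 3·P(5) + P(6) = 0.
Substituting the known values and solving for P(4):
  3·P(4) = 204
  P(4) = 68.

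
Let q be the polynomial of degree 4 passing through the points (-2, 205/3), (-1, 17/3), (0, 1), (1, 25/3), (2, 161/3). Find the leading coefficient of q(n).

3

Write q(n) = an^4 + bn^3 + cn^2 + dn + e. Substituting each data point gives a linear system:
  16a - 8b + 4c - 2d + e = 205/3
  a - b + c - d + e = 17/3
  e = 1
  a + b + c + d + e = 25/3
  16a + 8b + 4c + 2d + e = 161/3
Solving the system yields a = 3, b = -5/3, c = 3, d = 3, e = 1.
So q(n) = 3n⁴ - (5/3)n³ + 3n² + 3n + 1.
The leading coefficient is 3.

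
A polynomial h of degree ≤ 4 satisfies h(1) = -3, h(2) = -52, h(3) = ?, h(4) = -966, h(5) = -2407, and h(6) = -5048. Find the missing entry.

On equispaced nodes a degree-4 polynomial has vanishing fifth forward difference, so
  - h(1) + 5·h(2) - 10·h(3) + 10·h(4) - 5·h(5) + h(6) = 0.
Substituting the known values and solving for h(3):
  -10·h(3) = 2930
  h(3) = -293.

-293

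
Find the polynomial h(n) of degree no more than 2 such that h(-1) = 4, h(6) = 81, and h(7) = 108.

h(n) = 2n^2 + n + 3

Using the Lagrange interpolation formula with nodes -1, 6, 7:
  L_0(n) = (n - 6)(n - 7) / 56
  L_1(n) = (n + 1)(n - 7) / -7
  L_2(n) = (n + 1)(n - 6) / 8
Then h(n) = 4·L_0(n) + 81·L_1(n) + 108·L_2(n).
Expanding and collecting terms gives h(n) = 2n² + n + 3.
Check: h(7) = 108. ✓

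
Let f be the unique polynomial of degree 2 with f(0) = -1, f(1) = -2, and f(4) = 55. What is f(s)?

f(s) = 5s^2 - 6s - 1

Write f(s) = as^2 + bs + c. Substituting each data point gives a linear system:
  c = -1
  a + b + c = -2
  16a + 4b + c = 55
Solving the system yields a = 5, b = -6, c = -1.
So f(s) = 5s^2 - 6s - 1.
Check: f(4) = 55. ✓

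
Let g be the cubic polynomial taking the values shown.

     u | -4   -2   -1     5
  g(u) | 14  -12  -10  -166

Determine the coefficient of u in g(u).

Write g(u) = au^3 + bu^2 + cu + d. Substituting each data point gives a linear system:
  -64a + 16b - 4c + d = 14
  -8a + 4b - 2c + d = -12
  -a + b - c + d = -10
  125a + 25b + 5c + d = -166
Solving the system yields a = -1, b = -2, c = 3, d = -6.
So g(u) = -u^3 - 2u^2 + 3u - 6.
The coefficient of u is 3.

3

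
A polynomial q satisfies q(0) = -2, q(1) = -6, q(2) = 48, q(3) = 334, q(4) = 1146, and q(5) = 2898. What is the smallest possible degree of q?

4

Forward differences of the values at u = 0, 1, 2, 3, 4, 5:
  q  : -2  -6  48  334  1146  2898
  Δ  : -4  54  286  812  1752
  Δ^2: 58  232  526  940
  Δ^3: 174  294  414
  Δ^4: 120  120
  Δ^5: 0
The fourth differences are constant (120) and nonzero, while all higher differences vanish, so the minimal degree is 4.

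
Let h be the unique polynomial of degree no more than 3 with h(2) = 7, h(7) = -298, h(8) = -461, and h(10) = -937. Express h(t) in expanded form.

h(t) = -t^3 + 6t + 3

Write h(t) = at^3 + bt^2 + ct + d. Substituting each data point gives a linear system:
  8a + 4b + 2c + d = 7
  343a + 49b + 7c + d = -298
  512a + 64b + 8c + d = -461
  1000a + 100b + 10c + d = -937
Solving the system yields a = -1, b = 0, c = 6, d = 3.
So h(t) = -t^3 + 6t + 3.
Check: h(2) = 7. ✓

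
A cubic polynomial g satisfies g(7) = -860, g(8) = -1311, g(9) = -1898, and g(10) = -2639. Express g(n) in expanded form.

g(n) = -3n^3 + 4n^2 - 4n + 1

Write g(n) = an^3 + bn^2 + cn + d. Substituting each data point gives a linear system:
  343a + 49b + 7c + d = -860
  512a + 64b + 8c + d = -1311
  729a + 81b + 9c + d = -1898
  1000a + 100b + 10c + d = -2639
Solving the system yields a = -3, b = 4, c = -4, d = 1.
So g(n) = -3n^3 + 4n^2 - 4n + 1.
Check: g(9) = -1898. ✓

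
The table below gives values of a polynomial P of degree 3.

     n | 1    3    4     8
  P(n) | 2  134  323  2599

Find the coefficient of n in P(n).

Write P(n) = an^3 + bn^2 + cn + d. Substituting each data point gives a linear system:
  a + b + c + d = 2
  27a + 9b + 3c + d = 134
  64a + 16b + 4c + d = 323
  512a + 64b + 8c + d = 2599
Solving the system yields a = 5, b = 1, c = -3, d = -1.
So P(n) = 5n^3 + n^2 - 3n - 1.
The coefficient of n is -3.

-3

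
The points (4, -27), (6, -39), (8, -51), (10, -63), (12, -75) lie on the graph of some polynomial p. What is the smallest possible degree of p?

1

Forward differences of the values at x = 4, 6, 8, 10, 12:
  p  : -27  -39  -51  -63  -75
  Δ  : -12  -12  -12  -12
  Δ^2: 0  0  0
  Δ^3: 0  0
  Δ^4: 0
The first differences are constant (-12) and nonzero, while all higher differences vanish, so the minimal degree is 1.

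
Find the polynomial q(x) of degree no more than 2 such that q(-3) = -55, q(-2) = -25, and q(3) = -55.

Write q(x) = ax^2 + bx + c. Substituting each data point gives a linear system:
  9a - 3b + c = -55
  4a - 2b + c = -25
  9a + 3b + c = -55
Solving the system yields a = -6, b = 0, c = -1.
So q(x) = -6x^2 - 1.
Check: q(-3) = -55. ✓

q(x) = -6x^2 - 1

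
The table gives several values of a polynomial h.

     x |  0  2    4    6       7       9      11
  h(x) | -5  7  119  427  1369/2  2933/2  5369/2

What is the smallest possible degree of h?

3

Divided differences on the nodes 0, 2, 4, 6, 7, 9, 11:
  order 0: -5  7  119  427  1369/2  2933/2  5369/2
  order 1: 6  56  154  515/2  391  609
  order 2: 25/2  49/2  69/2  89/2  109/2
  order 3: 2  2  2  2
  order 4: 0  0  0
  order 5: 0  0
  order 6: 0
The order-3 divided differences are all 2 (nonzero) and every higher order vanishes, so the data lies on a polynomial of degree exactly 3.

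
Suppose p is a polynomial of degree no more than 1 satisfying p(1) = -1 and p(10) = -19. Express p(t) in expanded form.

Write p(t) = at + b. Substituting each data point gives a linear system:
  a + b = -1
  10a + b = -19
Solving the system yields a = -2, b = 1.
So p(t) = -2t + 1.
Check: p(10) = -19. ✓

p(t) = -2t + 1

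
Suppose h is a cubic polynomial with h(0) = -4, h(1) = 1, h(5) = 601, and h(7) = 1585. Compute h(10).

4456

Write h(t) = at^3 + bt^2 + ct + d. Substituting each data point gives a linear system:
  d = -4
  a + b + c + d = 1
  125a + 25b + 5c + d = 601
  343a + 49b + 7c + d = 1585
Solving the system yields a = 4, b = 5, c = -4, d = -4.
So h(t) = 4t^3 + 5t^2 - 4t - 4.
Then h(10) = 4456.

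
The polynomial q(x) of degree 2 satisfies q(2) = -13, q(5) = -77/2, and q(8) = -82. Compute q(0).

Write q(x) = ax^2 + bx + c. Substituting each data point gives a linear system:
  4a + 2b + c = -13
  25a + 5b + c = -77/2
  64a + 8b + c = -82
Solving the system yields a = -1, b = -3/2, c = -6.
So q(x) = -x² - (3/2)x - 6.
Then q(0) = -6.

-6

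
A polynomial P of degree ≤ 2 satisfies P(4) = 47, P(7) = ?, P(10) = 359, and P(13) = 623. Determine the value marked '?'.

The 3 known points determine the degree-2 polynomial uniquely.
Write P(u) = au^2 + bu + c. Substituting each data point gives a linear system:
  16a + 4b + c = 47
  100a + 10b + c = 359
  169a + 13b + c = 623
Solving the system yields a = 4, b = -4, c = -1.
So P(u) = 4u^2 - 4u - 1.
Then P(7) = 167.

167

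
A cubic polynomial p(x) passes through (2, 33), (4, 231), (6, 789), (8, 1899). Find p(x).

p(x) = 4x^3 - 3x^2 + 5x + 3

Using the Lagrange interpolation formula with nodes 2, 4, 6, 8:
  L_0(x) = (x - 4)(x - 6)(x - 8) / -48
  L_1(x) = (x - 2)(x - 6)(x - 8) / 16
  L_2(x) = (x - 2)(x - 4)(x - 8) / -16
  L_3(x) = (x - 2)(x - 4)(x - 6) / 48
Then p(x) = 33·L_0(x) + 231·L_1(x) + 789·L_2(x) + 1899·L_3(x).
Expanding and collecting terms gives p(x) = 4x³ - 3x² + 5x + 3.
Check: p(2) = 33. ✓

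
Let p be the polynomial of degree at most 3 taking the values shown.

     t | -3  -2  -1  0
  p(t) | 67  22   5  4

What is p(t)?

Using the Lagrange interpolation formula with nodes -3, -2, -1, 0:
  L_0(t) = (t + 2)(t + 1)t / -6
  L_1(t) = (t + 3)(t + 1)t / 2
  L_2(t) = (t + 3)(t + 2)t / -2
  L_3(t) = (t + 3)(t + 2)(t + 1) / 6
Then p(t) = 67·L_0(t) + 22·L_1(t) + 5·L_2(t) + 4·L_3(t).
Expanding and collecting terms gives p(t) = -2t^3 + 2t^2 + 3t + 4.
Check: p(-3) = 67. ✓

p(t) = -2t^3 + 2t^2 + 3t + 4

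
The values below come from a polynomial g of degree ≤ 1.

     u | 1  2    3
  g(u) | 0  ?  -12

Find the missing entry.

-6

The 2 known points determine the degree-1 polynomial uniquely.
Write g(u) = au + b. Substituting each data point gives a linear system:
  a + b = 0
  3a + b = -12
Solving the system yields a = -6, b = 6.
So g(u) = -6u + 6.
Then g(2) = -6.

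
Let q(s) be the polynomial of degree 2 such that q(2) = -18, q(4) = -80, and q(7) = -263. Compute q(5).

-129

Using the Lagrange interpolation formula with nodes 2, 4, 7:
  L_0(s) = (s - 4)(s - 7) / 10
  L_1(s) = (s - 2)(s - 7) / -6
  L_2(s) = (s - 2)(s - 4) / 15
Then q(s) = -18·L_0(s) - 80·L_1(s) - 263·L_2(s).
Expanding and collecting terms gives q(s) = -6s^2 + 5s - 4.
Evaluating at s = 5: q(5) = -129.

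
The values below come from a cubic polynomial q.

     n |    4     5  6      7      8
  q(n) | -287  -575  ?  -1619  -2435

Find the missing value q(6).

On equispaced nodes a degree-3 polynomial has vanishing fourth forward difference, so
  q(4) - 4·q(5) + 6·q(6) - 4·q(7) + q(8) = 0.
Substituting the known values and solving for q(6):
  6·q(6) = -6054
  q(6) = -1009.

-1009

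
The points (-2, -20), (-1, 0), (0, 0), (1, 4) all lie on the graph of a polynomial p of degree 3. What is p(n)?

Write p(n) = an^3 + bn^2 + cn + d. Substituting each data point gives a linear system:
  -8a + 4b - 2c + d = -20
  -a + b - c + d = 0
  d = 0
  a + b + c + d = 4
Solving the system yields a = 4, b = 2, c = -2, d = 0.
So p(n) = 4n^3 + 2n^2 - 2n.
Check: p(-1) = 0. ✓

p(n) = 4n^3 + 2n^2 - 2n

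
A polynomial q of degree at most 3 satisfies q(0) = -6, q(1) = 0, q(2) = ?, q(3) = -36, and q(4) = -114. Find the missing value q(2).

On equispaced nodes a degree-3 polynomial has vanishing fourth forward difference, so
  q(0) - 4·q(1) + 6·q(2) - 4·q(3) + q(4) = 0.
Substituting the known values and solving for q(2):
  6·q(2) = -24
  q(2) = -4.

-4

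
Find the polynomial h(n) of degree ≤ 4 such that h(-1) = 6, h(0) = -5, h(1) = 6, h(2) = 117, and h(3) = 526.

Using the Lagrange interpolation formula with nodes -1, 0, 1, 2, 3:
  L_0(n) = n(n - 1)(n - 2)(n - 3) / 24
  L_1(n) = (n + 1)(n - 1)(n - 2)(n - 3) / -6
  L_2(n) = (n + 1)n(n - 2)(n - 3) / 4
  L_3(n) = (n + 1)n(n - 1)(n - 3) / -6
  L_4(n) = (n + 1)n(n - 1)(n - 2) / 24
Then h(n) = 6·L_0(n) - 5·L_1(n) + 6·L_2(n) + 117·L_3(n) + 526·L_4(n).
Expanding and collecting terms gives h(n) = 5n^4 + 3n^3 + 6n^2 - 3n - 5.
Check: h(1) = 6. ✓

h(n) = 5n^4 + 3n^3 + 6n^2 - 3n - 5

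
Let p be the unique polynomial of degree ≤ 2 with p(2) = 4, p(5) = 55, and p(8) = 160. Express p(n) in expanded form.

p(n) = 3n^2 - 4n

Write p(n) = an^2 + bn + c. Substituting each data point gives a linear system:
  4a + 2b + c = 4
  25a + 5b + c = 55
  64a + 8b + c = 160
Solving the system yields a = 3, b = -4, c = 0.
So p(n) = 3n^2 - 4n.
Check: p(2) = 4. ✓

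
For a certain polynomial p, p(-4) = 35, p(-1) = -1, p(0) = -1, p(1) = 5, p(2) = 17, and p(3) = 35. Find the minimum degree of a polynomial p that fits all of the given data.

Divided differences on the nodes -4, -1, 0, 1, 2, 3:
  order 0: 35  -1  -1  5  17  35
  order 1: -12  0  6  12  18
  order 2: 3  3  3  3
  order 3: 0  0  0
  order 4: 0  0
  order 5: 0
The order-2 divided differences are all 3 (nonzero) and every higher order vanishes, so the data lies on a polynomial of degree exactly 2.

2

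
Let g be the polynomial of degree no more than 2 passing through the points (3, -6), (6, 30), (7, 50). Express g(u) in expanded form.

Write g(u) = au^2 + bu + c. Substituting each data point gives a linear system:
  9a + 3b + c = -6
  36a + 6b + c = 30
  49a + 7b + c = 50
Solving the system yields a = 2, b = -6, c = -6.
So g(u) = 2u^2 - 6u - 6.
Check: g(7) = 50. ✓

g(u) = 2u^2 - 6u - 6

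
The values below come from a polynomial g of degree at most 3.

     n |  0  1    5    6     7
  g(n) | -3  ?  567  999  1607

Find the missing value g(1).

The 4 known points determine the degree-3 polynomial uniquely.
Write g(n) = an^3 + bn^2 + cn + d. Substituting each data point gives a linear system:
  d = -3
  125a + 25b + 5c + d = 567
  216a + 36b + 6c + d = 999
  343a + 49b + 7c + d = 1607
Solving the system yields a = 5, b = -2, c = -1, d = -3.
So g(n) = 5n^3 - 2n^2 - n - 3.
Then g(1) = -1.

-1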